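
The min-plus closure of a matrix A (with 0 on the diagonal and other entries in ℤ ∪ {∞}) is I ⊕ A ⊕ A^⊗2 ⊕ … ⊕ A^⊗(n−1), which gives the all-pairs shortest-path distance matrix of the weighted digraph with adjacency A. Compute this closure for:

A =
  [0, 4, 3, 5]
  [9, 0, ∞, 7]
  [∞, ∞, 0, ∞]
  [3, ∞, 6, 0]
Closure =
  [0, 4, 3, 5]
  [9, 0, 12, 7]
  [∞, ∞, 0, ∞]
  [3, 7, 6, 0]

This is the Floyd-Warshall all-pairs shortest-path computation. For each intermediate vertex k = 0, 1, …, 3, update dist[i][j] ← min(dist[i][j], dist[i][k] + dist[k][j]). The final matrix gives, for each (i, j), the minimum total weight of any directed path from i to j (possibly empty when i = j).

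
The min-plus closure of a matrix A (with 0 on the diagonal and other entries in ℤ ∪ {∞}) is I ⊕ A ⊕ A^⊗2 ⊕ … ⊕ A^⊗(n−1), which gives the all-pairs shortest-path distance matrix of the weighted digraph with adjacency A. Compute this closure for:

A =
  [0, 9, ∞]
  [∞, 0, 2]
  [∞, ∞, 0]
Closure =
  [0, 9, 11]
  [∞, 0, 2]
  [∞, ∞, 0]

This is the Floyd-Warshall all-pairs shortest-path computation. For each intermediate vertex k = 0, 1, …, 2, update dist[i][j] ← min(dist[i][j], dist[i][k] + dist[k][j]). The final matrix gives, for each (i, j), the minimum total weight of any directed path from i to j (possibly empty when i = j).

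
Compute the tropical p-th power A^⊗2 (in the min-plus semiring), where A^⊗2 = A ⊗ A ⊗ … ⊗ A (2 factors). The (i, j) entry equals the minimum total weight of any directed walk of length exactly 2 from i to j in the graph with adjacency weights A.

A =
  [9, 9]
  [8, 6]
A^⊗2 =
  [17, 15]
  [14, 12]

Each entry (A^⊗2)_ij equals the minimum over all length-2 walks i = v_0 → v_1 → … → v_2 = j of Σ_t A[v_t][v_{t+1}]. For example, for (i, j) = (0, 1) we minimise over 2 possible intermediate vertex sequences; the minimum is 15, attained along the walk 0 → 1 → 1.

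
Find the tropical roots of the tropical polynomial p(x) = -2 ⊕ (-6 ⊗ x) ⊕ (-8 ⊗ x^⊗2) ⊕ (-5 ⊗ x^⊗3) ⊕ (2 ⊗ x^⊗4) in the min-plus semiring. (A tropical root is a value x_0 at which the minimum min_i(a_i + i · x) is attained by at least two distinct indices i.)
Roots: {-7, -3, 2, 4}

Each tropical root is a break point of the lower envelope of the lines y = a_i + i · x (there are 5 lines, with slopes 0, 1, ..., 4). Only the lines that attain the minimum somewhere contribute to roots; other lines are dominated. Here the surviving (envelope) indices are i = 4, i = 3, i = 2, i = 1, i = 0.
Intersections between consecutive envelope lines give the roots: for adjacent envelope indices i < j the intersection is x = (a_i − a_j) / (j − i). Reading off the sorted break points: {-7, -3, 2, 4}.
Verification: at each break x_0, at least two indices attain the minimum of min_i(a_i + i · x_0).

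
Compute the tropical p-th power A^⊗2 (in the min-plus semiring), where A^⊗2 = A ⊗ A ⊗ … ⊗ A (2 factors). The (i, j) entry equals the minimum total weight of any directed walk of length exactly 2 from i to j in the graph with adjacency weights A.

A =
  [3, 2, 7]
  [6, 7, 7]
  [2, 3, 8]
A^⊗2 =
  [6, 5, 9]
  [9, 8, 13]
  [5, 4, 9]

Each entry (A^⊗2)_ij equals the minimum over all length-2 walks i = v_0 → v_1 → … → v_2 = j of Σ_t A[v_t][v_{t+1}]. For example, for (i, j) = (0, 2) we minimise over 3 possible intermediate vertex sequences; the minimum is 9, attained along the walk 0 → 1 → 2.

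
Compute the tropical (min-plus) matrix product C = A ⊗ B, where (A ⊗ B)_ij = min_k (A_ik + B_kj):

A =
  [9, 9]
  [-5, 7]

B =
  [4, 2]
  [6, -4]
A ⊗ B =
  [13, 5]
  [-1, -3]

Apply the min-plus product entry-by-entry:
  C[0][0] = min over k of (A[0][0] + B[0][0] = 9 + 4 = 13, A[0][1] + B[1][0] = 9 + 6 = 15) = 13 (attained at k = 0)
  C[0][1] = min over k of (A[0][0] + B[0][1] = 9 + 2 = 11, A[0][1] + B[1][1] = 9 + -4 = 5) = 5 (attained at k = 1)
  C[1][0] = min over k of (A[1][0] + B[0][0] = -5 + 4 = -1, A[1][1] + B[1][0] = 7 + 6 = 13) = -1 (attained at k = 0)
  C[1][1] = min over k of (A[1][0] + B[0][1] = -5 + 2 = -3, A[1][1] + B[1][1] = 7 + -4 = 3) = -3 (attained at k = 0)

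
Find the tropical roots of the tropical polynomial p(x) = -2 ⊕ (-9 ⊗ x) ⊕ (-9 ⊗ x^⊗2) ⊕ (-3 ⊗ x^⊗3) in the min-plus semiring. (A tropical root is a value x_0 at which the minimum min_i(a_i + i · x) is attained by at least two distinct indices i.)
Roots: {-6, 0, 7}

Each tropical root is a break point of the lower envelope of the lines y = a_i + i · x (there are 4 lines, with slopes 0, 1, ..., 3). Only the lines that attain the minimum somewhere contribute to roots; other lines are dominated. Here the surviving (envelope) indices are i = 3, i = 2, i = 1, i = 0.
Intersections between consecutive envelope lines give the roots: for adjacent envelope indices i < j the intersection is x = (a_i − a_j) / (j − i). Reading off the sorted break points: {-6, 0, 7}.
Verification: at each break x_0, at least two indices attain the minimum of min_i(a_i + i · x_0).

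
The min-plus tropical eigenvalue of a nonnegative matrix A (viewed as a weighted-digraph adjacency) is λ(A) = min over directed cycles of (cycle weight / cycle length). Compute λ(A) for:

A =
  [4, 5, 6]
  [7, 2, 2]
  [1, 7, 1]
λ(A) = 1

Enumerate directed cycles and compute their means (weight / length). Sample:
  cycle 0 → 0: weight = 4, length = 1, mean = 4/1 ≈ 4.000
  cycle 1 → 1: weight = 2, length = 1, mean = 2/1 ≈ 2.000
  cycle 2 → 2: weight = 1, length = 1, mean = 1/1 ≈ 1.000
  cycle 0 → 1 → 0: weight = 12, length = 2, mean = 12/2 ≈ 6.000
  cycle 0 → 2 → 0: weight = 7, length = 2, mean = 7/2 ≈ 3.500
  cycle 1 → 0 → 1: weight = 12, length = 2, mean = 12/2 ≈ 6.000
Minimum mean = 1.000, attained e.g. along the cycle 2 → 2 with weight 1 and length 1. So λ(A) = 1/1 = 1.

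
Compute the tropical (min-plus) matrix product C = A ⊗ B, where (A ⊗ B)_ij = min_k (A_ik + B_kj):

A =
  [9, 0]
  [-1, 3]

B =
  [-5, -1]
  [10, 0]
A ⊗ B =
  [4, 0]
  [-6, -2]

Apply the min-plus product entry-by-entry:
  C[0][0] = min over k of (A[0][0] + B[0][0] = 9 + -5 = 4, A[0][1] + B[1][0] = 0 + 10 = 10) = 4 (attained at k = 0)
  C[0][1] = min over k of (A[0][0] + B[0][1] = 9 + -1 = 8, A[0][1] + B[1][1] = 0 + 0 = 0) = 0 (attained at k = 1)
  C[1][0] = min over k of (A[1][0] + B[0][0] = -1 + -5 = -6, A[1][1] + B[1][0] = 3 + 10 = 13) = -6 (attained at k = 0)
  C[1][1] = min over k of (A[1][0] + B[0][1] = -1 + -1 = -2, A[1][1] + B[1][1] = 3 + 0 = 3) = -2 (attained at k = 0)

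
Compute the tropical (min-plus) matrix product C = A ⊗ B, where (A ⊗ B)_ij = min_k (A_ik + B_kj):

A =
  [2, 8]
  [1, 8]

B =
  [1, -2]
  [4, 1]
A ⊗ B =
  [3, 0]
  [2, -1]

Apply the min-plus product entry-by-entry:
  C[0][0] = min over k of (A[0][0] + B[0][0] = 2 + 1 = 3, A[0][1] + B[1][0] = 8 + 4 = 12) = 3 (attained at k = 0)
  C[0][1] = min over k of (A[0][0] + B[0][1] = 2 + -2 = 0, A[0][1] + B[1][1] = 8 + 1 = 9) = 0 (attained at k = 0)
  C[1][0] = min over k of (A[1][0] + B[0][0] = 1 + 1 = 2, A[1][1] + B[1][0] = 8 + 4 = 12) = 2 (attained at k = 0)
  C[1][1] = min over k of (A[1][0] + B[0][1] = 1 + -2 = -1, A[1][1] + B[1][1] = 8 + 1 = 9) = -1 (attained at k = 0)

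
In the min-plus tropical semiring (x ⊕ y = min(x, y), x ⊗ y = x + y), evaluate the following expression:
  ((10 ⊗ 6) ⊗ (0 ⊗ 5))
((10 ⊗ 6) ⊗ (0 ⊗ 5)) = 21

Expand innermost to outermost. Recall ⊕ takes the minimum of its arguments and ⊗ takes their sum. Working out the expression ((10 ⊗ 6) ⊗ (0 ⊗ 5)) gives 21.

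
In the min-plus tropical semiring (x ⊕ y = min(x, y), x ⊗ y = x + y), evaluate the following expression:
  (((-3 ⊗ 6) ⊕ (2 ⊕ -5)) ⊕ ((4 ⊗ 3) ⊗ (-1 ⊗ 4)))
(((-3 ⊗ 6) ⊕ (2 ⊕ -5)) ⊕ ((4 ⊗ 3) ⊗ (-1 ⊗ 4))) = -5

Expand innermost to outermost. Recall ⊕ takes the minimum of its arguments and ⊗ takes their sum. Working out the expression (((-3 ⊗ 6) ⊕ (2 ⊕ -5)) ⊕ ((4 ⊗ 3) ⊗ (-1 ⊗ 4))) gives -5.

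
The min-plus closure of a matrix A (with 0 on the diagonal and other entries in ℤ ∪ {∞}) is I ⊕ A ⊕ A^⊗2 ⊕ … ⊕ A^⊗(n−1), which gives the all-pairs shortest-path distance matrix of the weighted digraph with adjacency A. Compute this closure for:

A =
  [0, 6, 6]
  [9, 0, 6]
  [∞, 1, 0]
Closure =
  [0, 6, 6]
  [9, 0, 6]
  [10, 1, 0]

This is the Floyd-Warshall all-pairs shortest-path computation. For each intermediate vertex k = 0, 1, …, 2, update dist[i][j] ← min(dist[i][j], dist[i][k] + dist[k][j]). The final matrix gives, for each (i, j), the minimum total weight of any directed path from i to j (possibly empty when i = j).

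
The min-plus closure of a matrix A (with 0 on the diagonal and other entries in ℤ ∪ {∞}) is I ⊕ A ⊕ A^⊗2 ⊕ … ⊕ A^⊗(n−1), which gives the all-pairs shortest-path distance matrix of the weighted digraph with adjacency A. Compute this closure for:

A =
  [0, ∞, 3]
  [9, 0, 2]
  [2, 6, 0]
Closure =
  [0, 9, 3]
  [4, 0, 2]
  [2, 6, 0]

This is the Floyd-Warshall all-pairs shortest-path computation. For each intermediate vertex k = 0, 1, …, 2, update dist[i][j] ← min(dist[i][j], dist[i][k] + dist[k][j]). The final matrix gives, for each (i, j), the minimum total weight of any directed path from i to j (possibly empty when i = j).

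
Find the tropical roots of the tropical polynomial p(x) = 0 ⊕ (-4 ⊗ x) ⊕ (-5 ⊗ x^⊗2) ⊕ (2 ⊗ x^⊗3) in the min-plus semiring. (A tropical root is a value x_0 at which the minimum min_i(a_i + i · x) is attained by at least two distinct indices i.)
Roots: {-7, 1, 4}

Each tropical root is a break point of the lower envelope of the lines y = a_i + i · x (there are 4 lines, with slopes 0, 1, ..., 3). Only the lines that attain the minimum somewhere contribute to roots; other lines are dominated. Here the surviving (envelope) indices are i = 3, i = 2, i = 1, i = 0.
Intersections between consecutive envelope lines give the roots: for adjacent envelope indices i < j the intersection is x = (a_i − a_j) / (j − i). Reading off the sorted break points: {-7, 1, 4}.
Verification: at each break x_0, at least two indices attain the minimum of min_i(a_i + i · x_0).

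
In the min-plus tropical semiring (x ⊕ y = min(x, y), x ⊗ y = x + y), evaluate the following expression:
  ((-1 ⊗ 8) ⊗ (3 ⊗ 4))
((-1 ⊗ 8) ⊗ (3 ⊗ 4)) = 14

Expand innermost to outermost. Recall ⊕ takes the minimum of its arguments and ⊗ takes their sum. Working out the expression ((-1 ⊗ 8) ⊗ (3 ⊗ 4)) gives 14.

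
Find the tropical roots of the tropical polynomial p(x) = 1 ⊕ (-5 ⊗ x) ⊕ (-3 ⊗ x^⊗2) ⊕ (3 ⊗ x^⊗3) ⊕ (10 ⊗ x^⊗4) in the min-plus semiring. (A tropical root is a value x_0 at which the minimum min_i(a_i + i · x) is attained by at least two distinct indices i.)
Roots: {-7, -6, -2, 6}

Each tropical root is a break point of the lower envelope of the lines y = a_i + i · x (there are 5 lines, with slopes 0, 1, ..., 4). Only the lines that attain the minimum somewhere contribute to roots; other lines are dominated. Here the surviving (envelope) indices are i = 4, i = 3, i = 2, i = 1, i = 0.
Intersections between consecutive envelope lines give the roots: for adjacent envelope indices i < j the intersection is x = (a_i − a_j) / (j − i). Reading off the sorted break points: {-7, -6, -2, 6}.
Verification: at each break x_0, at least two indices attain the minimum of min_i(a_i + i · x_0).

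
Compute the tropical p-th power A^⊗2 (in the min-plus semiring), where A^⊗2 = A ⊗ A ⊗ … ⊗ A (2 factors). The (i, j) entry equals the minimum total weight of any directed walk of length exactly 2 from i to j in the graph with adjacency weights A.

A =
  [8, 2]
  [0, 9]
A^⊗2 =
  [2, 10]
  [8, 2]

Each entry (A^⊗2)_ij equals the minimum over all length-2 walks i = v_0 → v_1 → … → v_2 = j of Σ_t A[v_t][v_{t+1}]. For example, for (i, j) = (0, 1) we minimise over 2 possible intermediate vertex sequences; the minimum is 10, attained along the walk 0 → 0 → 1.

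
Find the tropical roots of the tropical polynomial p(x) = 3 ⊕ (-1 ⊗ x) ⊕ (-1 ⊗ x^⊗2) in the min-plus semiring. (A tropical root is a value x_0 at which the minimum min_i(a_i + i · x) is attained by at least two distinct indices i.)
Roots: {0, 4}

Each tropical root is a break point of the lower envelope of the lines y = a_i + i · x (there are 3 lines, with slopes 0, 1, ..., 2). Only the lines that attain the minimum somewhere contribute to roots; other lines are dominated. Here the surviving (envelope) indices are i = 2, i = 1, i = 0.
Intersections between consecutive envelope lines give the roots: for adjacent envelope indices i < j the intersection is x = (a_i − a_j) / (j − i). Reading off the sorted break points: {0, 4}.
Verification: at each break x_0, at least two indices attain the minimum of min_i(a_i + i · x_0).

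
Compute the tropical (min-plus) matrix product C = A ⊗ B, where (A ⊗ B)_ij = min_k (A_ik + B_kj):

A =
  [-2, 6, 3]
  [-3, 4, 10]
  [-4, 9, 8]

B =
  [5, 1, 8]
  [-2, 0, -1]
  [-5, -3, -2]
A ⊗ B =
  [-2, -1, 1]
  [2, -2, 3]
  [1, -3, 4]

Apply the min-plus product entry-by-entry:
  C[0][0] = min over k of (A[0][0] + B[0][0] = -2 + 5 = 3, A[0][1] + B[1][0] = 6 + -2 = 4, A[0][2] + B[2][0] = 3 + -5 = -2) = -2 (attained at k = 2)
  C[0][1] = min over k of (A[0][0] + B[0][1] = -2 + 1 = -1, A[0][1] + B[1][1] = 6 + 0 = 6, A[0][2] + B[2][1] = 3 + -3 = 0) = -1 (attained at k = 0)
  C[0][2] = min over k of (A[0][0] + B[0][2] = -2 + 8 = 6, A[0][1] + B[1][2] = 6 + -1 = 5, A[0][2] + B[2][2] = 3 + -2 = 1) = 1 (attained at k = 2)
  C[1][0] = min over k of (A[1][0] + B[0][0] = -3 + 5 = 2, A[1][1] + B[1][0] = 4 + -2 = 2, A[1][2] + B[2][0] = 10 + -5 = 5) = 2 (attained at k = 0)
  C[1][1] = min over k of (A[1][0] + B[0][1] = -3 + 1 = -2, A[1][1] + B[1][1] = 4 + 0 = 4, A[1][2] + B[2][1] = 10 + -3 = 7) = -2 (attained at k = 0)
  C[1][2] = min over k of (A[1][0] + B[0][2] = -3 + 8 = 5, A[1][1] + B[1][2] = 4 + -1 = 3, A[1][2] + B[2][2] = 10 + -2 = 8) = 3 (attained at k = 1)
  C[2][0] = min over k of (A[2][0] + B[0][0] = -4 + 5 = 1, A[2][1] + B[1][0] = 9 + -2 = 7, A[2][2] + B[2][0] = 8 + -5 = 3) = 1 (attained at k = 0)
  C[2][1] = min over k of (A[2][0] + B[0][1] = -4 + 1 = -3, A[2][1] + B[1][1] = 9 + 0 = 9, A[2][2] + B[2][1] = 8 + -3 = 5) = -3 (attained at k = 0)
  C[2][2] = min over k of (A[2][0] + B[0][2] = -4 + 8 = 4, A[2][1] + B[1][2] = 9 + -1 = 8, A[2][2] + B[2][2] = 8 + -2 = 6) = 4 (attained at k = 0)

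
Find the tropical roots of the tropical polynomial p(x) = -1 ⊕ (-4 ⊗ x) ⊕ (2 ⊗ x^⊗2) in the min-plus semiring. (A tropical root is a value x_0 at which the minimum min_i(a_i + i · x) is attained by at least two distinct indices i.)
Roots: {-6, 3}

Each tropical root is a break point of the lower envelope of the lines y = a_i + i · x (there are 3 lines, with slopes 0, 1, ..., 2). Only the lines that attain the minimum somewhere contribute to roots; other lines are dominated. Here the surviving (envelope) indices are i = 2, i = 1, i = 0.
Intersections between consecutive envelope lines give the roots: for adjacent envelope indices i < j the intersection is x = (a_i − a_j) / (j − i). Reading off the sorted break points: {-6, 3}.
Verification: at each break x_0, at least two indices attain the minimum of min_i(a_i + i · x_0).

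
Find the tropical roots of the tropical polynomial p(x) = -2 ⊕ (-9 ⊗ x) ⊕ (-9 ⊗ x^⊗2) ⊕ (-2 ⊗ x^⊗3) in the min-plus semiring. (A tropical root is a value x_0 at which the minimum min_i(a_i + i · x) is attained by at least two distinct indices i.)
Roots: {-7, 0, 7}

Each tropical root is a break point of the lower envelope of the lines y = a_i + i · x (there are 4 lines, with slopes 0, 1, ..., 3). Only the lines that attain the minimum somewhere contribute to roots; other lines are dominated. Here the surviving (envelope) indices are i = 3, i = 2, i = 1, i = 0.
Intersections between consecutive envelope lines give the roots: for adjacent envelope indices i < j the intersection is x = (a_i − a_j) / (j − i). Reading off the sorted break points: {-7, 0, 7}.
Verification: at each break x_0, at least two indices attain the minimum of min_i(a_i + i · x_0).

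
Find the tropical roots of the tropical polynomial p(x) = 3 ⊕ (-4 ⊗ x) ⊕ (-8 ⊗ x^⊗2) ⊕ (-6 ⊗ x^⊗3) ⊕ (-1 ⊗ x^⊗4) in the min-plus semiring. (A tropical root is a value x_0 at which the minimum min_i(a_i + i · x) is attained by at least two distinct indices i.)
Roots: {-5, -2, 4, 7}

Each tropical root is a break point of the lower envelope of the lines y = a_i + i · x (there are 5 lines, with slopes 0, 1, ..., 4). Only the lines that attain the minimum somewhere contribute to roots; other lines are dominated. Here the surviving (envelope) indices are i = 4, i = 3, i = 2, i = 1, i = 0.
Intersections between consecutive envelope lines give the roots: for adjacent envelope indices i < j the intersection is x = (a_i − a_j) / (j − i). Reading off the sorted break points: {-5, -2, 4, 7}.
Verification: at each break x_0, at least two indices attain the minimum of min_i(a_i + i · x_0).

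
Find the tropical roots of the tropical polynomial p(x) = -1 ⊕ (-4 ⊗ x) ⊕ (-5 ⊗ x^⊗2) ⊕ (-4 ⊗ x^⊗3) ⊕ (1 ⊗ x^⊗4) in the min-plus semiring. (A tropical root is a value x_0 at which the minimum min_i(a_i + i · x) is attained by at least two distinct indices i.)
Roots: {-5, -1, 1, 3}

Each tropical root is a break point of the lower envelope of the lines y = a_i + i · x (there are 5 lines, with slopes 0, 1, ..., 4). Only the lines that attain the minimum somewhere contribute to roots; other lines are dominated. Here the surviving (envelope) indices are i = 4, i = 3, i = 2, i = 1, i = 0.
Intersections between consecutive envelope lines give the roots: for adjacent envelope indices i < j the intersection is x = (a_i − a_j) / (j − i). Reading off the sorted break points: {-5, -1, 1, 3}.
Verification: at each break x_0, at least two indices attain the minimum of min_i(a_i + i · x_0).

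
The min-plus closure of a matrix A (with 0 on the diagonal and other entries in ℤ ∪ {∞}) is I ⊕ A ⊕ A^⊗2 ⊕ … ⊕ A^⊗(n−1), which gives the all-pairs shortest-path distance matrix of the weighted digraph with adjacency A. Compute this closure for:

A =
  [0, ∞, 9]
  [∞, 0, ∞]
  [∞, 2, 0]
Closure =
  [0, 11, 9]
  [∞, 0, ∞]
  [∞, 2, 0]

This is the Floyd-Warshall all-pairs shortest-path computation. For each intermediate vertex k = 0, 1, …, 2, update dist[i][j] ← min(dist[i][j], dist[i][k] + dist[k][j]). The final matrix gives, for each (i, j), the minimum total weight of any directed path from i to j (possibly empty when i = j).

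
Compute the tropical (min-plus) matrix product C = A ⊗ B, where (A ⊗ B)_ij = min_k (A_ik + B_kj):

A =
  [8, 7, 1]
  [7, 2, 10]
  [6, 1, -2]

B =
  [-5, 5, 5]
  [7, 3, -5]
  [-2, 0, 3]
A ⊗ B =
  [-1, 1, 2]
  [2, 5, -3]
  [-4, -2, -4]

Apply the min-plus product entry-by-entry:
  C[0][0] = min over k of (A[0][0] + B[0][0] = 8 + -5 = 3, A[0][1] + B[1][0] = 7 + 7 = 14, A[0][2] + B[2][0] = 1 + -2 = -1) = -1 (attained at k = 2)
  C[0][1] = min over k of (A[0][0] + B[0][1] = 8 + 5 = 13, A[0][1] + B[1][1] = 7 + 3 = 10, A[0][2] + B[2][1] = 1 + 0 = 1) = 1 (attained at k = 2)
  C[0][2] = min over k of (A[0][0] + B[0][2] = 8 + 5 = 13, A[0][1] + B[1][2] = 7 + -5 = 2, A[0][2] + B[2][2] = 1 + 3 = 4) = 2 (attained at k = 1)
  C[1][0] = min over k of (A[1][0] + B[0][0] = 7 + -5 = 2, A[1][1] + B[1][0] = 2 + 7 = 9, A[1][2] + B[2][0] = 10 + -2 = 8) = 2 (attained at k = 0)
  C[1][1] = min over k of (A[1][0] + B[0][1] = 7 + 5 = 12, A[1][1] + B[1][1] = 2 + 3 = 5, A[1][2] + B[2][1] = 10 + 0 = 10) = 5 (attained at k = 1)
  C[1][2] = min over k of (A[1][0] + B[0][2] = 7 + 5 = 12, A[1][1] + B[1][2] = 2 + -5 = -3, A[1][2] + B[2][2] = 10 + 3 = 13) = -3 (attained at k = 1)
  C[2][0] = min over k of (A[2][0] + B[0][0] = 6 + -5 = 1, A[2][1] + B[1][0] = 1 + 7 = 8, A[2][2] + B[2][0] = -2 + -2 = -4) = -4 (attained at k = 2)
  C[2][1] = min over k of (A[2][0] + B[0][1] = 6 + 5 = 11, A[2][1] + B[1][1] = 1 + 3 = 4, A[2][2] + B[2][1] = -2 + 0 = -2) = -2 (attained at k = 2)
  C[2][2] = min over k of (A[2][0] + B[0][2] = 6 + 5 = 11, A[2][1] + B[1][2] = 1 + -5 = -4, A[2][2] + B[2][2] = -2 + 3 = 1) = -4 (attained at k = 1)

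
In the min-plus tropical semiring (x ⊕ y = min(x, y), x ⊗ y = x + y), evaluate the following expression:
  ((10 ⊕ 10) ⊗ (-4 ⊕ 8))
((10 ⊕ 10) ⊗ (-4 ⊕ 8)) = 6

Expand innermost to outermost. Recall ⊕ takes the minimum of its arguments and ⊗ takes their sum. Working out the expression ((10 ⊕ 10) ⊗ (-4 ⊕ 8)) gives 6.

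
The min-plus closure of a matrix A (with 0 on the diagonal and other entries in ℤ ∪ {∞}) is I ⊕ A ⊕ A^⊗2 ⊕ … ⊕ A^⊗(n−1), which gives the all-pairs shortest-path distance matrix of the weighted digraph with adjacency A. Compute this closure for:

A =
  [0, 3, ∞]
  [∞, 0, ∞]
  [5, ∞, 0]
Closure =
  [0, 3, ∞]
  [∞, 0, ∞]
  [5, 8, 0]

This is the Floyd-Warshall all-pairs shortest-path computation. For each intermediate vertex k = 0, 1, …, 2, update dist[i][j] ← min(dist[i][j], dist[i][k] + dist[k][j]). The final matrix gives, for each (i, j), the minimum total weight of any directed path from i to j (possibly empty when i = j).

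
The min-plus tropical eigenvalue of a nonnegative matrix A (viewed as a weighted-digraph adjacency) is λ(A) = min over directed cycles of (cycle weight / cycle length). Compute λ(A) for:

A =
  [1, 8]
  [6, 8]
λ(A) = 1

Enumerate directed cycles and compute their means (weight / length). Sample:
  cycle 0 → 0: weight = 1, length = 1, mean = 1/1 ≈ 1.000
  cycle 1 → 1: weight = 8, length = 1, mean = 8/1 ≈ 8.000
  cycle 0 → 1 → 0: weight = 14, length = 2, mean = 14/2 ≈ 7.000
  cycle 1 → 0 → 1: weight = 14, length = 2, mean = 14/2 ≈ 7.000
Minimum mean = 1.000, attained e.g. along the cycle 0 → 0 with weight 1 and length 1. So λ(A) = 1/1 = 1.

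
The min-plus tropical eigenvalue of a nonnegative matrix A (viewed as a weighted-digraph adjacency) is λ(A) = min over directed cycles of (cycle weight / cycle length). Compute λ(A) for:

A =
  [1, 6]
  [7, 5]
λ(A) = 1

Enumerate directed cycles and compute their means (weight / length). Sample:
  cycle 0 → 0: weight = 1, length = 1, mean = 1/1 ≈ 1.000
  cycle 1 → 1: weight = 5, length = 1, mean = 5/1 ≈ 5.000
  cycle 0 → 1 → 0: weight = 13, length = 2, mean = 13/2 ≈ 6.500
  cycle 1 → 0 → 1: weight = 13, length = 2, mean = 13/2 ≈ 6.500
Minimum mean = 1.000, attained e.g. along the cycle 0 → 0 with weight 1 and length 1. So λ(A) = 1/1 = 1.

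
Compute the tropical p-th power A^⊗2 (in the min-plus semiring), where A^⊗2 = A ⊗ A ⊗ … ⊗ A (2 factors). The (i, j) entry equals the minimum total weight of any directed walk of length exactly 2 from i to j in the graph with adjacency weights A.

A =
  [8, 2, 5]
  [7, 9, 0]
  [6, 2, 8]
A^⊗2 =
  [9, 7, 2]
  [6, 2, 8]
  [9, 8, 2]

Each entry (A^⊗2)_ij equals the minimum over all length-2 walks i = v_0 → v_1 → … → v_2 = j of Σ_t A[v_t][v_{t+1}]. For example, for (i, j) = (0, 2) we minimise over 3 possible intermediate vertex sequences; the minimum is 2, attained along the walk 0 → 1 → 2.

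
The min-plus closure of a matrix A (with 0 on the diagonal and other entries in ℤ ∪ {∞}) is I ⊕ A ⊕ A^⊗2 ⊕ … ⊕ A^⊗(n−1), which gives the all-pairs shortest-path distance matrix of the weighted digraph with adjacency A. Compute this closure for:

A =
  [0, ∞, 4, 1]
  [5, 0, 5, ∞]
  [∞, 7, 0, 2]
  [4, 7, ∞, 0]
Closure =
  [0, 8, 4, 1]
  [5, 0, 5, 6]
  [6, 7, 0, 2]
  [4, 7, 8, 0]

This is the Floyd-Warshall all-pairs shortest-path computation. For each intermediate vertex k = 0, 1, …, 3, update dist[i][j] ← min(dist[i][j], dist[i][k] + dist[k][j]). The final matrix gives, for each (i, j), the minimum total weight of any directed path from i to j (possibly empty when i = j).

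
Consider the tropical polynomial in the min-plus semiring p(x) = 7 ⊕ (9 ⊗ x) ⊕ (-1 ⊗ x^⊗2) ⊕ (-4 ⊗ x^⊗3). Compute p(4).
p(4) = 7

A tropical monomial a ⊗ x^⊗i evaluates to a + i · x. Evaluating each term at x = 4:
  Term 0 contributes 7 + 0 · 4 = 7
  Term 1 contributes 9 + 1 · 4 = 13
  Term 2 contributes -1 + 2 · 4 = 7
  Term 3 contributes -4 + 3 · 4 = 8
p(4) = ⊕ of these = min[7, 13, 7, 8] = 7.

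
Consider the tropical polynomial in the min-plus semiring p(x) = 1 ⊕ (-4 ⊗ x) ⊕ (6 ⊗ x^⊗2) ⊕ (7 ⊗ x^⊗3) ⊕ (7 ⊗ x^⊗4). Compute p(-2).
p(-2) = -6

A tropical monomial a ⊗ x^⊗i evaluates to a + i · x. Evaluating each term at x = -2:
  Term 0 contributes 1 + 0 · -2 = 1
  Term 1 contributes -4 + 1 · -2 = -6
  Term 2 contributes 6 + 2 · -2 = 2
  Term 3 contributes 7 + 3 · -2 = 1
  Term 4 contributes 7 + 4 · -2 = -1
p(-2) = ⊕ of these = min[1, -6, 2, 1, -1] = -6.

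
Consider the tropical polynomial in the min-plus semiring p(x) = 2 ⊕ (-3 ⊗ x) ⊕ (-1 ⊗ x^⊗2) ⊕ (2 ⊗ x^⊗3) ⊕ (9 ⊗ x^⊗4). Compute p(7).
p(7) = 2

A tropical monomial a ⊗ x^⊗i evaluates to a + i · x. Evaluating each term at x = 7:
  Term 0 contributes 2 + 0 · 7 = 2
  Term 1 contributes -3 + 1 · 7 = 4
  Term 2 contributes -1 + 2 · 7 = 13
  Term 3 contributes 2 + 3 · 7 = 23
  Term 4 contributes 9 + 4 · 7 = 37
p(7) = ⊕ of these = min[2, 4, 13, 23, 37] = 2.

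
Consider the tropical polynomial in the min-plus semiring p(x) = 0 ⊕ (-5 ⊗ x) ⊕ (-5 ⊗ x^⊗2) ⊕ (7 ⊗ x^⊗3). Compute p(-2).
p(-2) = -9

A tropical monomial a ⊗ x^⊗i evaluates to a + i · x. Evaluating each term at x = -2:
  Term 0 contributes 0 + 0 · -2 = 0
  Term 1 contributes -5 + 1 · -2 = -7
  Term 2 contributes -5 + 2 · -2 = -9
  Term 3 contributes 7 + 3 · -2 = 1
p(-2) = ⊕ of these = min[0, -7, -9, 1] = -9.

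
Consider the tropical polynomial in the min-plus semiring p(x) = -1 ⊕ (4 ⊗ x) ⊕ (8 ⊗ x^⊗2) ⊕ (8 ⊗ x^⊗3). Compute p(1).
p(1) = -1

A tropical monomial a ⊗ x^⊗i evaluates to a + i · x. Evaluating each term at x = 1:
  Term 0 contributes -1 + 0 · 1 = -1
  Term 1 contributes 4 + 1 · 1 = 5
  Term 2 contributes 8 + 2 · 1 = 10
  Term 3 contributes 8 + 3 · 1 = 11
p(1) = ⊕ of these = min[-1, 5, 10, 11] = -1.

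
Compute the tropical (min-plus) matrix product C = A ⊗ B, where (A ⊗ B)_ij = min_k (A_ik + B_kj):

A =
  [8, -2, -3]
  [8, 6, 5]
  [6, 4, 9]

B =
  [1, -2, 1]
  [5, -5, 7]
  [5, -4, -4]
A ⊗ B =
  [2, -7, -7]
  [9, 1, 1]
  [7, -1, 5]

Apply the min-plus product entry-by-entry:
  C[0][0] = min over k of (A[0][0] + B[0][0] = 8 + 1 = 9, A[0][1] + B[1][0] = -2 + 5 = 3, A[0][2] + B[2][0] = -3 + 5 = 2) = 2 (attained at k = 2)
  C[0][1] = min over k of (A[0][0] + B[0][1] = 8 + -2 = 6, A[0][1] + B[1][1] = -2 + -5 = -7, A[0][2] + B[2][1] = -3 + -4 = -7) = -7 (attained at k = 1)
  C[0][2] = min over k of (A[0][0] + B[0][2] = 8 + 1 = 9, A[0][1] + B[1][2] = -2 + 7 = 5, A[0][2] + B[2][2] = -3 + -4 = -7) = -7 (attained at k = 2)
  C[1][0] = min over k of (A[1][0] + B[0][0] = 8 + 1 = 9, A[1][1] + B[1][0] = 6 + 5 = 11, A[1][2] + B[2][0] = 5 + 5 = 10) = 9 (attained at k = 0)
  C[1][1] = min over k of (A[1][0] + B[0][1] = 8 + -2 = 6, A[1][1] + B[1][1] = 6 + -5 = 1, A[1][2] + B[2][1] = 5 + -4 = 1) = 1 (attained at k = 1)
  C[1][2] = min over k of (A[1][0] + B[0][2] = 8 + 1 = 9, A[1][1] + B[1][2] = 6 + 7 = 13, A[1][2] + B[2][2] = 5 + -4 = 1) = 1 (attained at k = 2)
  C[2][0] = min over k of (A[2][0] + B[0][0] = 6 + 1 = 7, A[2][1] + B[1][0] = 4 + 5 = 9, A[2][2] + B[2][0] = 9 + 5 = 14) = 7 (attained at k = 0)
  C[2][1] = min over k of (A[2][0] + B[0][1] = 6 + -2 = 4, A[2][1] + B[1][1] = 4 + -5 = -1, A[2][2] + B[2][1] = 9 + -4 = 5) = -1 (attained at k = 1)
  C[2][2] = min over k of (A[2][0] + B[0][2] = 6 + 1 = 7, A[2][1] + B[1][2] = 4 + 7 = 11, A[2][2] + B[2][2] = 9 + -4 = 5) = 5 (attained at k = 2)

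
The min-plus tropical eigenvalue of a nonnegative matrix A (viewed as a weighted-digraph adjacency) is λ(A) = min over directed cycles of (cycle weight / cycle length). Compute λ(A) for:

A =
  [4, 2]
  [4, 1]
λ(A) = 1

Enumerate directed cycles and compute their means (weight / length). Sample:
  cycle 0 → 0: weight = 4, length = 1, mean = 4/1 ≈ 4.000
  cycle 1 → 1: weight = 1, length = 1, mean = 1/1 ≈ 1.000
  cycle 0 → 1 → 0: weight = 6, length = 2, mean = 6/2 ≈ 3.000
  cycle 1 → 0 → 1: weight = 6, length = 2, mean = 6/2 ≈ 3.000
Minimum mean = 1.000, attained e.g. along the cycle 1 → 1 with weight 1 and length 1. So λ(A) = 1/1 = 1.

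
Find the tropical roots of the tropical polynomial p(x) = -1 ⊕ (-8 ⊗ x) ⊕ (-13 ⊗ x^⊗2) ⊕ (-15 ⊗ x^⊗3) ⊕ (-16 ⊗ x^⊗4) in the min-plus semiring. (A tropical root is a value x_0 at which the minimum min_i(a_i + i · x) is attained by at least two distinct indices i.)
Roots: {1, 2, 5, 7}

Each tropical root is a break point of the lower envelope of the lines y = a_i + i · x (there are 5 lines, with slopes 0, 1, ..., 4). Only the lines that attain the minimum somewhere contribute to roots; other lines are dominated. Here the surviving (envelope) indices are i = 4, i = 3, i = 2, i = 1, i = 0.
Intersections between consecutive envelope lines give the roots: for adjacent envelope indices i < j the intersection is x = (a_i − a_j) / (j − i). Reading off the sorted break points: {1, 2, 5, 7}.
Verification: at each break x_0, at least two indices attain the minimum of min_i(a_i + i · x_0).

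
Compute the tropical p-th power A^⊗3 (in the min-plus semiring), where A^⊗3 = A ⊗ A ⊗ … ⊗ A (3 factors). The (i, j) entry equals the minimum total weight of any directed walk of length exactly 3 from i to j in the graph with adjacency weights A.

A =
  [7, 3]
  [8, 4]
A^⊗3 =
  [15, 11]
  [16, 12]

Each entry (A^⊗3)_ij equals the minimum over all length-3 walks i = v_0 → v_1 → … → v_3 = j of Σ_t A[v_t][v_{t+1}]. For example, for (i, j) = (0, 1) we minimise over 4 possible intermediate vertex sequences; the minimum is 11, attained along the walk 0 → 1 → 1 → 1.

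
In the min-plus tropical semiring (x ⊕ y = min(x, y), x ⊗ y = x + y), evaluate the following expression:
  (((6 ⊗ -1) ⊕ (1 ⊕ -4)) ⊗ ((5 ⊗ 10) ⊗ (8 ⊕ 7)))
(((6 ⊗ -1) ⊕ (1 ⊕ -4)) ⊗ ((5 ⊗ 10) ⊗ (8 ⊕ 7))) = 18

Expand innermost to outermost. Recall ⊕ takes the minimum of its arguments and ⊗ takes their sum. Working out the expression (((6 ⊗ -1) ⊕ (1 ⊕ -4)) ⊗ ((5 ⊗ 10) ⊗ (8 ⊕ 7))) gives 18.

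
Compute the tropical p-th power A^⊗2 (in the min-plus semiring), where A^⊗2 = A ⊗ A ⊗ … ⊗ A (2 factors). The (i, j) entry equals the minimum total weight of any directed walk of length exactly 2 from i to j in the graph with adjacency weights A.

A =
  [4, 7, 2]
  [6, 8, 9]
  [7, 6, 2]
A^⊗2 =
  [8, 8, 4]
  [10, 13, 8]
  [9, 8, 4]

Each entry (A^⊗2)_ij equals the minimum over all length-2 walks i = v_0 → v_1 → … → v_2 = j of Σ_t A[v_t][v_{t+1}]. For example, for (i, j) = (0, 2) we minimise over 3 possible intermediate vertex sequences; the minimum is 4, attained along the walk 0 → 2 → 2.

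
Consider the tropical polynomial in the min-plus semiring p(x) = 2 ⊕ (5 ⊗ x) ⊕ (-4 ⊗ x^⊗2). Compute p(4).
p(4) = 2

A tropical monomial a ⊗ x^⊗i evaluates to a + i · x. Evaluating each term at x = 4:
  Term 0 contributes 2 + 0 · 4 = 2
  Term 1 contributes 5 + 1 · 4 = 9
  Term 2 contributes -4 + 2 · 4 = 4
p(4) = ⊕ of these = min[2, 9, 4] = 2.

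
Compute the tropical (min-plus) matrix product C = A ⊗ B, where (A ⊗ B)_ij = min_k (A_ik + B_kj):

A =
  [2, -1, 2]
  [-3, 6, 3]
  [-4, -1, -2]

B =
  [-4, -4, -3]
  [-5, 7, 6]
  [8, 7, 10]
A ⊗ B =
  [-6, -2, -1]
  [-7, -7, -6]
  [-8, -8, -7]

Apply the min-plus product entry-by-entry:
  C[0][0] = min over k of (A[0][0] + B[0][0] = 2 + -4 = -2, A[0][1] + B[1][0] = -1 + -5 = -6, A[0][2] + B[2][0] = 2 + 8 = 10) = -6 (attained at k = 1)
  C[0][1] = min over k of (A[0][0] + B[0][1] = 2 + -4 = -2, A[0][1] + B[1][1] = -1 + 7 = 6, A[0][2] + B[2][1] = 2 + 7 = 9) = -2 (attained at k = 0)
  C[0][2] = min over k of (A[0][0] + B[0][2] = 2 + -3 = -1, A[0][1] + B[1][2] = -1 + 6 = 5, A[0][2] + B[2][2] = 2 + 10 = 12) = -1 (attained at k = 0)
  C[1][0] = min over k of (A[1][0] + B[0][0] = -3 + -4 = -7, A[1][1] + B[1][0] = 6 + -5 = 1, A[1][2] + B[2][0] = 3 + 8 = 11) = -7 (attained at k = 0)
  C[1][1] = min over k of (A[1][0] + B[0][1] = -3 + -4 = -7, A[1][1] + B[1][1] = 6 + 7 = 13, A[1][2] + B[2][1] = 3 + 7 = 10) = -7 (attained at k = 0)
  C[1][2] = min over k of (A[1][0] + B[0][2] = -3 + -3 = -6, A[1][1] + B[1][2] = 6 + 6 = 12, A[1][2] + B[2][2] = 3 + 10 = 13) = -6 (attained at k = 0)
  C[2][0] = min over k of (A[2][0] + B[0][0] = -4 + -4 = -8, A[2][1] + B[1][0] = -1 + -5 = -6, A[2][2] + B[2][0] = -2 + 8 = 6) = -8 (attained at k = 0)
  C[2][1] = min over k of (A[2][0] + B[0][1] = -4 + -4 = -8, A[2][1] + B[1][1] = -1 + 7 = 6, A[2][2] + B[2][1] = -2 + 7 = 5) = -8 (attained at k = 0)
  C[2][2] = min over k of (A[2][0] + B[0][2] = -4 + -3 = -7, A[2][1] + B[1][2] = -1 + 6 = 5, A[2][2] + B[2][2] = -2 + 10 = 8) = -7 (attained at k = 0)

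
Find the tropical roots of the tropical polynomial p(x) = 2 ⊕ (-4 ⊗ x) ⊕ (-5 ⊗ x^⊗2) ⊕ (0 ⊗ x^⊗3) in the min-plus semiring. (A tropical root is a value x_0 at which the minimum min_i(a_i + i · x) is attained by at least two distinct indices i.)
Roots: {-5, 1, 6}

Each tropical root is a break point of the lower envelope of the lines y = a_i + i · x (there are 4 lines, with slopes 0, 1, ..., 3). Only the lines that attain the minimum somewhere contribute to roots; other lines are dominated. Here the surviving (envelope) indices are i = 3, i = 2, i = 1, i = 0.
Intersections between consecutive envelope lines give the roots: for adjacent envelope indices i < j the intersection is x = (a_i − a_j) / (j − i). Reading off the sorted break points: {-5, 1, 6}.
Verification: at each break x_0, at least two indices attain the minimum of min_i(a_i + i · x_0).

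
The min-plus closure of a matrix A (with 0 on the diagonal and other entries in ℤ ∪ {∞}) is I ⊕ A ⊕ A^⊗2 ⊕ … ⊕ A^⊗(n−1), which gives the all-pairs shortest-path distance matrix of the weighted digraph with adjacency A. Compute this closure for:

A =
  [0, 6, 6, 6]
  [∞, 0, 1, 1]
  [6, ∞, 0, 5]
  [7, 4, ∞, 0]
Closure =
  [0, 6, 6, 6]
  [7, 0, 1, 1]
  [6, 9, 0, 5]
  [7, 4, 5, 0]

This is the Floyd-Warshall all-pairs shortest-path computation. For each intermediate vertex k = 0, 1, …, 3, update dist[i][j] ← min(dist[i][j], dist[i][k] + dist[k][j]). The final matrix gives, for each (i, j), the minimum total weight of any directed path from i to j (possibly empty when i = j).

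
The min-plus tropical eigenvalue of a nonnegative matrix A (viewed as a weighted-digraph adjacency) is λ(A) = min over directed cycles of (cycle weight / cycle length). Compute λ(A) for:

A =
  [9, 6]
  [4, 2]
λ(A) = 2

Enumerate directed cycles and compute their means (weight / length). Sample:
  cycle 0 → 0: weight = 9, length = 1, mean = 9/1 ≈ 9.000
  cycle 1 → 1: weight = 2, length = 1, mean = 2/1 ≈ 2.000
  cycle 0 → 1 → 0: weight = 10, length = 2, mean = 10/2 ≈ 5.000
  cycle 1 → 0 → 1: weight = 10, length = 2, mean = 10/2 ≈ 5.000
Minimum mean = 2.000, attained e.g. along the cycle 1 → 1 with weight 2 and length 1. So λ(A) = 2/1 = 2.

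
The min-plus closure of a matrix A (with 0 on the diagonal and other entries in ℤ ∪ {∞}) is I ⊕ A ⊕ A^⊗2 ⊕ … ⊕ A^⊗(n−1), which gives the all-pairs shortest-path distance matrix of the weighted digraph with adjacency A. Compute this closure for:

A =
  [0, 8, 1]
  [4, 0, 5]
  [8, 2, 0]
Closure =
  [0, 3, 1]
  [4, 0, 5]
  [6, 2, 0]

This is the Floyd-Warshall all-pairs shortest-path computation. For each intermediate vertex k = 0, 1, …, 2, update dist[i][j] ← min(dist[i][j], dist[i][k] + dist[k][j]). The final matrix gives, for each (i, j), the minimum total weight of any directed path from i to j (possibly empty when i = j).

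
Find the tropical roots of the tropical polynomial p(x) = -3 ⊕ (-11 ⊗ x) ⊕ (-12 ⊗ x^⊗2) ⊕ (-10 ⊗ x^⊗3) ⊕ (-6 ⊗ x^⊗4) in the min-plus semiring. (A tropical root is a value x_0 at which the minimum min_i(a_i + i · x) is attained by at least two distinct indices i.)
Roots: {-4, -2, 1, 8}

Each tropical root is a break point of the lower envelope of the lines y = a_i + i · x (there are 5 lines, with slopes 0, 1, ..., 4). Only the lines that attain the minimum somewhere contribute to roots; other lines are dominated. Here the surviving (envelope) indices are i = 4, i = 3, i = 2, i = 1, i = 0.
Intersections between consecutive envelope lines give the roots: for adjacent envelope indices i < j the intersection is x = (a_i − a_j) / (j − i). Reading off the sorted break points: {-4, -2, 1, 8}.
Verification: at each break x_0, at least two indices attain the minimum of min_i(a_i + i · x_0).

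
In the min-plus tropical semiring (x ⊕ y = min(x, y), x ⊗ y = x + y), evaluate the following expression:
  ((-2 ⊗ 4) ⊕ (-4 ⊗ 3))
((-2 ⊗ 4) ⊕ (-4 ⊗ 3)) = -1

Expand innermost to outermost. Recall ⊕ takes the minimum of its arguments and ⊗ takes their sum. Working out the expression ((-2 ⊗ 4) ⊕ (-4 ⊗ 3)) gives -1.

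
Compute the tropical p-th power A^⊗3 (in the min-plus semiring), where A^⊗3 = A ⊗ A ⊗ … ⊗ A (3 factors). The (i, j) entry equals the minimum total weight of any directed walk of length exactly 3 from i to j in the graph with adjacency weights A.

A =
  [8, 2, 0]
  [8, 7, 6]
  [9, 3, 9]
A^⊗3 =
  [11, 10, 9]
  [17, 11, 15]
  [18, 12, 11]

Each entry (A^⊗3)_ij equals the minimum over all length-3 walks i = v_0 → v_1 → … → v_3 = j of Σ_t A[v_t][v_{t+1}]. For example, for (i, j) = (0, 2) we minimise over 9 possible intermediate vertex sequences; the minimum is 9, attained along the walk 0 → 2 → 0 → 2.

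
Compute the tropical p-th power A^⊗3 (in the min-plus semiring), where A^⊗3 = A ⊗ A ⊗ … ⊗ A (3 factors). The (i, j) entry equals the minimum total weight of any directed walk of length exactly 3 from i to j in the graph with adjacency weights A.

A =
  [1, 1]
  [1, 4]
A^⊗3 =
  [3, 3]
  [3, 3]

Each entry (A^⊗3)_ij equals the minimum over all length-3 walks i = v_0 → v_1 → … → v_3 = j of Σ_t A[v_t][v_{t+1}]. For example, for (i, j) = (0, 1) we minimise over 4 possible intermediate vertex sequences; the minimum is 3, attained along the walk 0 → 0 → 0 → 1.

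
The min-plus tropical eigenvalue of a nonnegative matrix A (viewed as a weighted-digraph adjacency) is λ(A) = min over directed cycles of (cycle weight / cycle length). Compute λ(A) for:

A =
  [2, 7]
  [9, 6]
λ(A) = 2

Enumerate directed cycles and compute their means (weight / length). Sample:
  cycle 0 → 0: weight = 2, length = 1, mean = 2/1 ≈ 2.000
  cycle 1 → 1: weight = 6, length = 1, mean = 6/1 ≈ 6.000
  cycle 0 → 1 → 0: weight = 16, length = 2, mean = 16/2 ≈ 8.000
  cycle 1 → 0 → 1: weight = 16, length = 2, mean = 16/2 ≈ 8.000
Minimum mean = 2.000, attained e.g. along the cycle 0 → 0 with weight 2 and length 1. So λ(A) = 2/1 = 2.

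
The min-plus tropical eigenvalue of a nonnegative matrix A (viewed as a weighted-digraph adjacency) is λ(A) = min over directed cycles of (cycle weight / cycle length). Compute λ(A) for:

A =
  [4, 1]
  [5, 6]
λ(A) = 3

Enumerate directed cycles and compute their means (weight / length). Sample:
  cycle 0 → 0: weight = 4, length = 1, mean = 4/1 ≈ 4.000
  cycle 1 → 1: weight = 6, length = 1, mean = 6/1 ≈ 6.000
  cycle 0 → 1 → 0: weight = 6, length = 2, mean = 6/2 ≈ 3.000
  cycle 1 → 0 → 1: weight = 6, length = 2, mean = 6/2 ≈ 3.000
Minimum mean = 3.000, attained e.g. along the cycle 0 → 1 → 0 with weight 6 and length 2. So λ(A) = 6/2 = 3.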